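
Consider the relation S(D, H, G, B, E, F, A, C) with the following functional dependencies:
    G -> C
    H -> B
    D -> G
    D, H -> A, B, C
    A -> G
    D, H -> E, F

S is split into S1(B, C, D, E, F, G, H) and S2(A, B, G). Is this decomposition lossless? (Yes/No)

S1 ∩ S2 = {B, G}; its closure under F is {B, C, G}.
Neither S1 nor S2 is contained in that closure, so the decomposition is lossy.

No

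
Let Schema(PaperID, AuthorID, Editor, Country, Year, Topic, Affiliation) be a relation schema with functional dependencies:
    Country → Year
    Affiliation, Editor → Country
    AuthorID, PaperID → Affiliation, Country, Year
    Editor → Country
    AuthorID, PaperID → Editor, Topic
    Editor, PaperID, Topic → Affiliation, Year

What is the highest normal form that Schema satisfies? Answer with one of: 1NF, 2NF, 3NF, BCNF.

2NF

Candidate key: {AuthorID, PaperID}. Prime attributes: {AuthorID, PaperID}.
Country → Year: {Country}⁺ = {Country, Year}, which is not all of the attributes, so the left side is not a superkey — BCNF is violated.
Country → Year has non-prime {Year} on the right and a non-superkey on the left, so 3NF fails.
Checking every proper subset of each key, none determines a non-prime attribute — 2NF is satisfied.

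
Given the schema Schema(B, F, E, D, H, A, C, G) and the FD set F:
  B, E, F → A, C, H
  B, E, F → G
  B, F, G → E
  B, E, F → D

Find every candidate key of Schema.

{B, F} never appear on the right of any FD, so every key must include all of them.
{B, E, F} is a candidate key since {B, E, F}⁺ = {A, B, C, D, E, F, G, H} covers every attribute.
{B, F, G} is a candidate key since {B, F, G}⁺ = {A, B, C, D, E, F, G, H} covers every attribute.
These are minimal and exhaustive — every other superkey contains one of them.

{B, E, F}, {B, F, G}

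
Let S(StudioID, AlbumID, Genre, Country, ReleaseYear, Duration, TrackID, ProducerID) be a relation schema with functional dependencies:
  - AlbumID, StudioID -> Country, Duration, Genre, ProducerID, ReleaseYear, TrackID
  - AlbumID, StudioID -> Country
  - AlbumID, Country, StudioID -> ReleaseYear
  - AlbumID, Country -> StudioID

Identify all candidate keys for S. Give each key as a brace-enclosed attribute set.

No FD produces {AlbumID}, so it must be in every candidate key.
{AlbumID, Country}⁺ = {AlbumID, Country, Duration, Genre, ProducerID, ReleaseYear, StudioID, TrackID} — all of the relation — so {AlbumID, Country} is a candidate key.
{AlbumID, StudioID}⁺ = {AlbumID, Country, Duration, Genre, ProducerID, ReleaseYear, StudioID, TrackID} — all of the relation — so {AlbumID, StudioID} is a candidate key.
These are minimal and exhaustive — every other superkey contains one of them.

{AlbumID, Country}, {AlbumID, StudioID}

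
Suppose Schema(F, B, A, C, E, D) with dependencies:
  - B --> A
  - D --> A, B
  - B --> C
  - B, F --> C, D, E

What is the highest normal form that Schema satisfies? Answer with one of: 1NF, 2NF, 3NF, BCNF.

Candidate keys: {B, F}, {D, F}. Prime attributes: {B, D, F}.
B --> A: {B}⁺ = {A, B, C}, which is not all of the attributes, so the left side is not a superkey — BCNF is violated.
B --> A has non-prime {A} on the right and a non-superkey on the left, so 3NF fails.
Since {B} ⊂ {B, F} and {B}⁺ ⊇ {A, C} with {A, C} non-prime, there is a partial dependency; 2NF fails.

1NF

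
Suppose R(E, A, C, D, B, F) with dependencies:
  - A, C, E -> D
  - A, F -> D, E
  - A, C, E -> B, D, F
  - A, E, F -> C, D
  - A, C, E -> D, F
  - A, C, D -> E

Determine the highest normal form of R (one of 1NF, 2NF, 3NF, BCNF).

Candidate keys: {A, C, D}, {A, C, E}, {A, F}. Prime attributes: {A, C, D, E, F}.
Every FD has a superkey on the left, so the relation is in BCNF.

BCNF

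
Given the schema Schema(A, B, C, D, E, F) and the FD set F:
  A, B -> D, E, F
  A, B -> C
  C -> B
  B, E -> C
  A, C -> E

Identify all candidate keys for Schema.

No FD produces {A}, so it must be in every candidate key.
Closure of {A, B} is {A, B, C, D, E, F}, the whole schema; {A, B} is a candidate key.
Closure of {A, C} is {A, B, C, D, E, F}, the whole schema; {A, C} is a candidate key.
No proper subset of any of these is a key, and no other minimal superkey exists.

{A, B}, {A, C}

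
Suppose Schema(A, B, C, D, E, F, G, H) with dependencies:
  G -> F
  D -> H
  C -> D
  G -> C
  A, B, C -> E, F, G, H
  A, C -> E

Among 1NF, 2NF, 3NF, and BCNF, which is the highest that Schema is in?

Candidate keys: {A, B, C}, {A, B, G}. Prime attributes: {A, B, C, G}.
For G -> F we have {G}⁺ = {C, D, F, G, H}; {G} is not a superkey, so BCNF fails.
G -> F has non-prime {F} on the right and a non-superkey on the left, so 3NF fails.
The proper key subset {C} of {A, B, C} determines non-prime {D, H}, so the relation is not even in 2NF.

1NF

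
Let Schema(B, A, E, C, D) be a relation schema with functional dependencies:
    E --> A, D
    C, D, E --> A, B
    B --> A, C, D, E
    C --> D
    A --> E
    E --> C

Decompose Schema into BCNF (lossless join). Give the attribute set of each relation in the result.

Candidate keys of the original relation: {A}, {B}, {E}.
Within {A, B, C, D, E}: {C}⁺ ∩ {A, B, C, D, E} = {C, D}, not the whole set, so C --> D violates BCNF; decompose into {C, D} and {A, B, C, E}.
{C, D} has no BCNF violation.
{A, B, C, E} has no BCNF violation.

{A, B, C, E}; {C, D}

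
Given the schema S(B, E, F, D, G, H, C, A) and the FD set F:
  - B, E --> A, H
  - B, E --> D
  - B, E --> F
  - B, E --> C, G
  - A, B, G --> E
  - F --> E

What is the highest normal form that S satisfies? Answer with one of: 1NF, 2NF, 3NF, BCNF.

Candidate keys: {A, B, G}, {B, E}, {B, F}. Prime attributes: {A, B, E, F, G}.
F --> E: {F}⁺ = {E, F}, which is not all of the attributes, so the left side is not a superkey — BCNF is violated.
But every attribute on its right side ({E}) is prime, and the same holds for every other non-superkey FD, so 3NF still holds.

3NF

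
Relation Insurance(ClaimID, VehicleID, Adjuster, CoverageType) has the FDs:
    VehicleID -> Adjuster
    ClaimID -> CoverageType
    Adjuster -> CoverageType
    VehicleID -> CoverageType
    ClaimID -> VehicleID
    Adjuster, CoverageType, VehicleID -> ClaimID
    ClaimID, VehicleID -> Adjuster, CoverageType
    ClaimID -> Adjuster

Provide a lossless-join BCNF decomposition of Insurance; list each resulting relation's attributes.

{Adjuster, ClaimID, VehicleID}; {Adjuster, CoverageType}

Candidate keys of the original relation: {ClaimID}, {VehicleID}.
{Adjuster, ClaimID, CoverageType, VehicleID}: {Adjuster} determines {Adjuster, CoverageType} here but is not a superkey — split on Adjuster -> CoverageType, giving {Adjuster, CoverageType} and {Adjuster, ClaimID, VehicleID}.
{Adjuster, CoverageType}: every determinant is a superkey — BCNF.
{Adjuster, ClaimID, VehicleID}: every determinant is a superkey — BCNF.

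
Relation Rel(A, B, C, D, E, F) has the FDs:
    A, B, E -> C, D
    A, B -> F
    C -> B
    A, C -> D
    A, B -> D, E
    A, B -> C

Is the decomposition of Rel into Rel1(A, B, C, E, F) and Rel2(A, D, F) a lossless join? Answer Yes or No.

Rel1 ∩ Rel2 = {A, F}; its closure under F is {A, F}.
Neither Rel1 nor Rel2 is contained in that closure, so the decomposition is lossy.

No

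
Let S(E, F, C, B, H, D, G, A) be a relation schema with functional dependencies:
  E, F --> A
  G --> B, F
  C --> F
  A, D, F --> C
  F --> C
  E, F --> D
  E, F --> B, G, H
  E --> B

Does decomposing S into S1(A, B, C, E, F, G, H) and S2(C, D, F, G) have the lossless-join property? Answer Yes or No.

S1 ∩ S2 = {C, F, G}; its closure under F is {B, C, F, G}.
The closure covers neither S1 nor S2 entirely; the join is not lossless.

No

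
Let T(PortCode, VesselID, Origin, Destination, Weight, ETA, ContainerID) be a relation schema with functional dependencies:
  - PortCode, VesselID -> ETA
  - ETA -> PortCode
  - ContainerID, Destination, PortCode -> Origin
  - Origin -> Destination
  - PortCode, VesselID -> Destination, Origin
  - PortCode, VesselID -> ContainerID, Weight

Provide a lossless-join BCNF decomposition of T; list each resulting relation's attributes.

{ContainerID, ETA, Origin, VesselID, Weight}; {Destination, Origin}; {ETA, PortCode}

Candidate keys of the original relation: {ETA, VesselID}, {PortCode, VesselID}.
Within {ContainerID, Destination, ETA, Origin, PortCode, VesselID, Weight}: {ETA}⁺ ∩ {ContainerID, Destination, ETA, Origin, PortCode, VesselID, Weight} = {ETA, PortCode}, not the whole set, so ETA -> PortCode violates BCNF; decompose into {ETA, PortCode} and {ContainerID, Destination, ETA, Origin, VesselID, Weight}.
{ETA, PortCode}: every determinant is a superkey — BCNF.
Within {ContainerID, Destination, ETA, Origin, VesselID, Weight}: {Origin}⁺ ∩ {ContainerID, Destination, ETA, Origin, VesselID, Weight} = {Destination, Origin}, not the whole set, so Origin -> Destination violates BCNF; decompose into {Destination, Origin} and {ContainerID, ETA, Origin, VesselID, Weight}.
{Destination, Origin}: every determinant is a superkey — BCNF.
{ContainerID, ETA, Origin, VesselID, Weight}: every determinant is a superkey — BCNF.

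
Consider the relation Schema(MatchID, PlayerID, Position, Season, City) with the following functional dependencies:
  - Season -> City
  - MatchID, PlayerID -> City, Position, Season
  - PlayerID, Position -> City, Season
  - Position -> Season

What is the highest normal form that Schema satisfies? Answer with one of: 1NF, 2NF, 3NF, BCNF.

2NF

Candidate key: {MatchID, PlayerID}. Prime attributes: {MatchID, PlayerID}.
For Season -> City we have {Season}⁺ = {City, Season}; {Season} is not a superkey, so BCNF fails.
Season -> City has non-prime {City} on the right and a non-superkey on the left, so 3NF fails.
No non-prime attribute depends on a proper subset of any candidate key, so 2NF holds.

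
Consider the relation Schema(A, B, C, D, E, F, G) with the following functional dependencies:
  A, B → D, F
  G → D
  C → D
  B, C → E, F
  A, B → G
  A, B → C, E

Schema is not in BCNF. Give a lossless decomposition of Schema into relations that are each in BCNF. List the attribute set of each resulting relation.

{A, B, C, G}; {B, C, E, F}; {D, G}

Candidate key of the original relation: {A, B}.
Within {A, B, C, D, E, F, G}: {G}⁺ ∩ {A, B, C, D, E, F, G} = {D, G}, not the whole set, so G → D violates BCNF; decompose into {D, G} and {A, B, C, E, F, G}.
{D, G} has no BCNF violation.
Within {A, B, C, E, F, G}: {B, C}⁺ ∩ {A, B, C, E, F, G} = {B, C, E, F}, not the whole set, so B, C → E, F violates BCNF; decompose into {B, C, E, F} and {A, B, C, G}.
{B, C, E, F} has no BCNF violation.
{A, B, C, G} has no BCNF violation.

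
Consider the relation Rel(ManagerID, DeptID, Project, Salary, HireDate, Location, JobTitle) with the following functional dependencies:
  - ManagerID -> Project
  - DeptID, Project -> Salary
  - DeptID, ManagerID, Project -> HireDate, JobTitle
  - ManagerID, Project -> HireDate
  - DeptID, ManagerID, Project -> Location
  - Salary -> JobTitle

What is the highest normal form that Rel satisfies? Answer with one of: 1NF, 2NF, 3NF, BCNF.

Candidate key: {DeptID, ManagerID}. Prime attributes: {DeptID, ManagerID}.
ManagerID -> Project breaks BCNF: {ManagerID}⁺ = {HireDate, ManagerID, Project}, so {ManagerID} is not a superkey.
ManagerID -> Project has non-prime {Project} on the right and a non-superkey on the left, so 3NF fails.
The proper key subset {ManagerID} of {DeptID, ManagerID} determines non-prime {HireDate, Project}, so the relation is not even in 2NF.

1NF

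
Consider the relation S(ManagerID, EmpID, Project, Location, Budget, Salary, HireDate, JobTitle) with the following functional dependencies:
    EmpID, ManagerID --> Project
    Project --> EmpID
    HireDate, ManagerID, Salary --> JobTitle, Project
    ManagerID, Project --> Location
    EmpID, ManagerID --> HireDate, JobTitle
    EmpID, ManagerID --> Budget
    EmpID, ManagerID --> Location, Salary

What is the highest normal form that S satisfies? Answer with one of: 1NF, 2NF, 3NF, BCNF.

3NF

Candidate keys: {EmpID, ManagerID}, {HireDate, ManagerID, Salary}, {ManagerID, Project}. Prime attributes: {EmpID, HireDate, ManagerID, Project, Salary}.
Project --> EmpID breaks BCNF: {Project}⁺ = {EmpID, Project}, so {Project} is not a superkey.
But every attribute on its right side ({EmpID}) is prime, and the same holds for every other non-superkey FD, so 3NF still holds.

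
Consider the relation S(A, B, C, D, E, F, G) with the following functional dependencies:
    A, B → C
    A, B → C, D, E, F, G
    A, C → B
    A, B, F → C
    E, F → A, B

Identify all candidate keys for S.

{A, B}⁺ = {A, B, C, D, E, F, G} — all of the relation — so {A, B} is a candidate key.
{A, C}⁺ = {A, B, C, D, E, F, G} — all of the relation — so {A, C} is a candidate key.
{E, F}⁺ = {A, B, C, D, E, F, G} — all of the relation — so {E, F} is a candidate key.
These are minimal and exhaustive — every other superkey contains one of them.

{A, B}, {A, C}, {E, F}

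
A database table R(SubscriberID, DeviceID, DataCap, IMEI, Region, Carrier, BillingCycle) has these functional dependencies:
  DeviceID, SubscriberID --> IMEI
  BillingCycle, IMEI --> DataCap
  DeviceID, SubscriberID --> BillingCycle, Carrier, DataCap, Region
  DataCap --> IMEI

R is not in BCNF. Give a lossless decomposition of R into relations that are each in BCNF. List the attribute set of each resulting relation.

Candidate key of the original relation: {DeviceID, SubscriberID}.
In {BillingCycle, Carrier, DataCap, DeviceID, IMEI, Region, SubscriberID}, {BillingCycle, IMEI} is not a superkey ({BillingCycle, IMEI}⁺ restricted to this set is {BillingCycle, DataCap, IMEI}), so split on BillingCycle, IMEI --> DataCap into {BillingCycle, DataCap, IMEI} and {BillingCycle, Carrier, DeviceID, IMEI, Region, SubscriberID}.
In {BillingCycle, DataCap, IMEI}, {DataCap} is not a superkey ({DataCap}⁺ restricted to this set is {DataCap, IMEI}), so split on DataCap --> IMEI into {DataCap, IMEI} and {BillingCycle, DataCap}.
{DataCap, IMEI} is in BCNF.
{BillingCycle, DataCap} is in BCNF.
{BillingCycle, Carrier, DeviceID, IMEI, Region, SubscriberID} is in BCNF.

{BillingCycle, Carrier, DeviceID, IMEI, Region, SubscriberID}; {BillingCycle, DataCap}; {DataCap, IMEI}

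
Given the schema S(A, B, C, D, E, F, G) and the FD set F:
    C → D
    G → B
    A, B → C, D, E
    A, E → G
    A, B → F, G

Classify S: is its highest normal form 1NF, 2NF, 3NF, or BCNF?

2NF

Candidate keys: {A, B}, {A, E}, {A, G}. Prime attributes: {A, B, E, G}.
C → D breaks BCNF: {C}⁺ = {C, D}, so {C} is not a superkey.
C → D determines the non-prime attribute {D} from a non-superkey — 3NF is violated.
No non-prime attribute depends on a proper subset of any candidate key, so 2NF holds.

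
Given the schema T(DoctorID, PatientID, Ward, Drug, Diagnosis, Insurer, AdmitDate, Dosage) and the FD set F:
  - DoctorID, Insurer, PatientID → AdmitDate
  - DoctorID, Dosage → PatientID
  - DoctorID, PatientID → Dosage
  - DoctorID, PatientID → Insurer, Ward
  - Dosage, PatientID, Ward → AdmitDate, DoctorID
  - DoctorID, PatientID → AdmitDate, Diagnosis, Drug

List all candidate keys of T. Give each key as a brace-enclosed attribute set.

Closure of {DoctorID, Dosage} is {AdmitDate, Diagnosis, DoctorID, Dosage, Drug, Insurer, PatientID, Ward}, the whole schema; {DoctorID, Dosage} is a candidate key.
Closure of {DoctorID, PatientID} is {AdmitDate, Diagnosis, DoctorID, Dosage, Drug, Insurer, PatientID, Ward}, the whole schema; {DoctorID, PatientID} is a candidate key.
Closure of {Dosage, PatientID, Ward} is {AdmitDate, Diagnosis, DoctorID, Dosage, Drug, Insurer, PatientID, Ward}, the whole schema; {Dosage, PatientID, Ward} is a candidate key.
Any other superkey properly contains one of these, so there are no further candidate keys.

{DoctorID, Dosage}, {DoctorID, PatientID}, {Dosage, PatientID, Ward}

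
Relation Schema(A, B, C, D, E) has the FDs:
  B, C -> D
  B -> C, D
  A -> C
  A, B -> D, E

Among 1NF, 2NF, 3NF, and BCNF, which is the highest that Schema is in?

Candidate key: {A, B}. Prime attributes: {A, B}.
For B, C -> D we have {B, C}⁺ = {B, C, D}; {B, C} is not a superkey, so BCNF fails.
Because {D} is non-prime and the left side of B, C -> D is not a superkey, the relation is not in 3NF.
Since {A} ⊂ {A, B} and {A}⁺ ⊇ {C} with {C} non-prime, there is a partial dependency; 2NF fails.

1NF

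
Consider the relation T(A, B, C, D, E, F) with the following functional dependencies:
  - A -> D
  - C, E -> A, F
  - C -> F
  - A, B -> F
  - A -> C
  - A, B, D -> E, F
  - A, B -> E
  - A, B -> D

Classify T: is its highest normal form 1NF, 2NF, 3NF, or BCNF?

Candidate keys: {A, B}, {B, C, E}. Prime attributes: {A, B, C, E}.
For A -> D we have {A}⁺ = {A, C, D, F}; {A} is not a superkey, so BCNF fails.
A -> D has non-prime {D} on the right and a non-superkey on the left, so 3NF fails.
The proper key subset {A} of {A, B} determines non-prime {D, F}, so the relation is not even in 2NF.

1NF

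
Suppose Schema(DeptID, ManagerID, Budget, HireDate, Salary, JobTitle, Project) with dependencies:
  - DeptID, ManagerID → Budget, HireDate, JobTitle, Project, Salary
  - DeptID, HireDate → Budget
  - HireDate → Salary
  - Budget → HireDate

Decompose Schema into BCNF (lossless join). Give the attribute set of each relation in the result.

{Budget, DeptID}; {Budget, HireDate}; {DeptID, HireDate, JobTitle, ManagerID, Project}; {HireDate, Salary}

Candidate key of the original relation: {DeptID, ManagerID}.
In {Budget, DeptID, HireDate, JobTitle, ManagerID, Project, Salary}, {DeptID, HireDate} is not a superkey ({DeptID, HireDate}⁺ restricted to this set is {Budget, DeptID, HireDate, Salary}), so split on DeptID, HireDate → Budget, Salary into {Budget, DeptID, HireDate, Salary} and {DeptID, HireDate, JobTitle, ManagerID, Project}.
In {Budget, DeptID, HireDate, Salary}, {HireDate} is not a superkey ({HireDate}⁺ restricted to this set is {HireDate, Salary}), so split on HireDate → Salary into {HireDate, Salary} and {Budget, DeptID, HireDate}.
{HireDate, Salary} is in BCNF.
In {Budget, DeptID, HireDate}, {Budget} is not a superkey ({Budget}⁺ restricted to this set is {Budget, HireDate}), so split on Budget → HireDate into {Budget, HireDate} and {Budget, DeptID}.
{Budget, HireDate} is in BCNF.
{Budget, DeptID} is in BCNF.
{DeptID, HireDate, JobTitle, ManagerID, Project} is in BCNF.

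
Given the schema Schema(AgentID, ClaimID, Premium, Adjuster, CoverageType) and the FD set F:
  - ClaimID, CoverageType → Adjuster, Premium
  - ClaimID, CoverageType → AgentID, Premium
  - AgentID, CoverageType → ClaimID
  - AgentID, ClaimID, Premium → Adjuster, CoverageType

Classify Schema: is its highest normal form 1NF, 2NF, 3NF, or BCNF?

BCNF

Candidate keys: {AgentID, ClaimID, Premium}, {AgentID, CoverageType}, {ClaimID, CoverageType}. Prime attributes: {AgentID, ClaimID, CoverageType, Premium}.
Each dependency's left side is a superkey — BCNF holds.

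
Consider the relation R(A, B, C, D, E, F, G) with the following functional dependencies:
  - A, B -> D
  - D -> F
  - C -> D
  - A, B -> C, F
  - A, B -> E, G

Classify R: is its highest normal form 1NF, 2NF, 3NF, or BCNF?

Candidate key: {A, B}. Prime attributes: {A, B}.
For D -> F we have {D}⁺ = {D, F}; {D} is not a superkey, so BCNF fails.
D -> F determines the non-prime attribute {F} from a non-superkey — 3NF is violated.
Checking every proper subset of each key, none determines a non-prime attribute — 2NF is satisfied.

2NF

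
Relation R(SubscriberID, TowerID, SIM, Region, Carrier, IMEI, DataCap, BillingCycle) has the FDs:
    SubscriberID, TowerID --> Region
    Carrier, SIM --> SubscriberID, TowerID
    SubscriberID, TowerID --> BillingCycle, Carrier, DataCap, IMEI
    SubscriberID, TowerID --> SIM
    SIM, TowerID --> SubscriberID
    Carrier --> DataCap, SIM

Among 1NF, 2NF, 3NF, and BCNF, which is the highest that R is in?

Candidate keys: {Carrier}, {SIM, TowerID}, {SubscriberID, TowerID}. Prime attributes: {Carrier, SIM, SubscriberID, TowerID}.
Each dependency's left side is a superkey — BCNF holds.

BCNF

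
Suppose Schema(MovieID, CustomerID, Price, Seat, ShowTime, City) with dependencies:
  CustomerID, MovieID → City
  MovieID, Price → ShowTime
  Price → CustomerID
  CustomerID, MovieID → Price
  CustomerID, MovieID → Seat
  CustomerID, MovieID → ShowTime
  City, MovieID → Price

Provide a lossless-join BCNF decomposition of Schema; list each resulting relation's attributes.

{City, MovieID, Price, Seat, ShowTime}; {CustomerID, Price}

Candidate keys of the original relation: {City, MovieID}, {CustomerID, MovieID}, {MovieID, Price}.
Within {City, CustomerID, MovieID, Price, Seat, ShowTime}: {Price}⁺ ∩ {City, CustomerID, MovieID, Price, Seat, ShowTime} = {CustomerID, Price}, not the whole set, so Price → CustomerID violates BCNF; decompose into {CustomerID, Price} and {City, MovieID, Price, Seat, ShowTime}.
{CustomerID, Price} is in BCNF.
{City, MovieID, Price, Seat, ShowTime} is in BCNF.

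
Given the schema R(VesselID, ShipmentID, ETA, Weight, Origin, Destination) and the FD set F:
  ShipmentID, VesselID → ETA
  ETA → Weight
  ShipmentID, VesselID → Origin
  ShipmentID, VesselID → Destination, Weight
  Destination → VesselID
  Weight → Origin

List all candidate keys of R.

{Destination, ShipmentID}, {ShipmentID, VesselID}

No FD produces {ShipmentID}, so it must be in every candidate key.
{Destination, ShipmentID} is a candidate key since {Destination, ShipmentID}⁺ = {Destination, ETA, Origin, ShipmentID, VesselID, Weight} covers every attribute.
{ShipmentID, VesselID} is a candidate key since {ShipmentID, VesselID}⁺ = {Destination, ETA, Origin, ShipmentID, VesselID, Weight} covers every attribute.
These are minimal and exhaustive — every other superkey contains one of them.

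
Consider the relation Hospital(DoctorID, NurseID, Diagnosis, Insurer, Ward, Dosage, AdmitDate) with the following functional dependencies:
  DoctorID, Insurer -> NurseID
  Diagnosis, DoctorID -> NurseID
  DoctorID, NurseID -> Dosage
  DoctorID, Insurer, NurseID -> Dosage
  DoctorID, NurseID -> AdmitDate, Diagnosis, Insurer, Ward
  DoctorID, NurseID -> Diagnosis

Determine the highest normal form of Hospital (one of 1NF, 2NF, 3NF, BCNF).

BCNF

Candidate keys: {Diagnosis, DoctorID}, {DoctorID, Insurer}, {DoctorID, NurseID}. Prime attributes: {Diagnosis, DoctorID, Insurer, NurseID}.
The left-hand side of every FD is a superkey, so BCNF is satisfied.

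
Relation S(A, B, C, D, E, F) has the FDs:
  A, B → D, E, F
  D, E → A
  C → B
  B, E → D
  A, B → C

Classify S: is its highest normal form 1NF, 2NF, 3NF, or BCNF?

Candidate keys: {A, B}, {A, C}, {B, E}, {C, E}. Prime attributes: {A, B, C, E}.
For D, E → A we have {D, E}⁺ = {A, D, E}; {D, E} is not a superkey, so BCNF fails.
But every attribute on its right side ({A}) is prime, and the same holds for every other non-superkey FD, so 3NF still holds.

3NF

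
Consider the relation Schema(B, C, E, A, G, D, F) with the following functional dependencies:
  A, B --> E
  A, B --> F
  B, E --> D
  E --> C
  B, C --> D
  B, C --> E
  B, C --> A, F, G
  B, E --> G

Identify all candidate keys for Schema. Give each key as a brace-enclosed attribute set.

Attributes never on any right-hand side: {B} — every candidate key must contain it.
{A, B}⁺ = {A, B, C, D, E, F, G}, which is every attribute, so {A, B} is a candidate key.
{B, C}⁺ = {A, B, C, D, E, F, G}, which is every attribute, so {B, C} is a candidate key.
{B, E}⁺ = {A, B, C, D, E, F, G}, which is every attribute, so {B, E} is a candidate key.
Any other superkey properly contains one of these, so there are no further candidate keys.

{A, B}, {B, C}, {B, E}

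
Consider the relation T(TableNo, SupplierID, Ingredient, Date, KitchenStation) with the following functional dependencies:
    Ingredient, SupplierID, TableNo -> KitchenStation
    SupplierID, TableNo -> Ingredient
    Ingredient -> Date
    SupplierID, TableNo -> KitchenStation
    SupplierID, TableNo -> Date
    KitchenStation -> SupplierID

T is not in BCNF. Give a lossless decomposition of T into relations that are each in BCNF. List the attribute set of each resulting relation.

{Date, Ingredient}; {Ingredient, KitchenStation, TableNo}; {KitchenStation, SupplierID}

Candidate keys of the original relation: {KitchenStation, TableNo}, {SupplierID, TableNo}.
Within {Date, Ingredient, KitchenStation, SupplierID, TableNo}: {Ingredient}⁺ ∩ {Date, Ingredient, KitchenStation, SupplierID, TableNo} = {Date, Ingredient}, not the whole set, so Ingredient -> Date violates BCNF; decompose into {Date, Ingredient} and {Ingredient, KitchenStation, SupplierID, TableNo}.
{Date, Ingredient} has no BCNF violation.
Within {Ingredient, KitchenStation, SupplierID, TableNo}: {KitchenStation}⁺ ∩ {Ingredient, KitchenStation, SupplierID, TableNo} = {KitchenStation, SupplierID}, not the whole set, so KitchenStation -> SupplierID violates BCNF; decompose into {KitchenStation, SupplierID} and {Ingredient, KitchenStation, TableNo}.
{KitchenStation, SupplierID} has no BCNF violation.
{Ingredient, KitchenStation, TableNo} has no BCNF violation.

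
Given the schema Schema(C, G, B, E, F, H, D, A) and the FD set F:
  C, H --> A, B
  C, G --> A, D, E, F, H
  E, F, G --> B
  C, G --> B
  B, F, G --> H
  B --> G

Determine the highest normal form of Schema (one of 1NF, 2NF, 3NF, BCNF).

Candidate keys: {B, C}, {C, G}, {C, H}. Prime attributes: {B, C, G, H}.
E, F, G --> B: {E, F, G}⁺ = {B, E, F, G, H}, which is not all of the attributes, so the left side is not a superkey — BCNF is violated.
But every attribute on its right side ({B}) is prime, and the same holds for every other non-superkey FD, so 3NF still holds.

3NF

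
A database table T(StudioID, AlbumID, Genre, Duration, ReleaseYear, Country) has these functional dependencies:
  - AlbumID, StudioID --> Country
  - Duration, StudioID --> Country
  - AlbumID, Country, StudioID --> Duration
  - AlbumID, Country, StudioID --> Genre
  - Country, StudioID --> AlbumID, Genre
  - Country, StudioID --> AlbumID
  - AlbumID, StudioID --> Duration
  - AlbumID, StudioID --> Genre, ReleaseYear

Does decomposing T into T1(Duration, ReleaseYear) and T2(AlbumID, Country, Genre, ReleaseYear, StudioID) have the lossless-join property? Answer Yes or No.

No

T1 ∩ T2 = {ReleaseYear}; its closure under F is {ReleaseYear}.
T1 ⊄ {ReleaseYear} and T2 ⊄ {ReleaseYear}, so the split is lossy.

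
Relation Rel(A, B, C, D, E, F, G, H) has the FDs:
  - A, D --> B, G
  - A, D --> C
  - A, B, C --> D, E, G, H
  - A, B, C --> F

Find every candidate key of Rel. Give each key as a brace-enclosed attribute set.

{A, B, C}, {A, D}

Attributes never on any right-hand side: {A} — every candidate key must contain it.
{A, D}⁺ = {A, B, C, D, E, F, G, H}, which is every attribute, so {A, D} is a candidate key.
{A, B, C}⁺ = {A, B, C, D, E, F, G, H}, which is every attribute, so {A, B, C} is a candidate key.
These are minimal and exhaustive — every other superkey contains one of them.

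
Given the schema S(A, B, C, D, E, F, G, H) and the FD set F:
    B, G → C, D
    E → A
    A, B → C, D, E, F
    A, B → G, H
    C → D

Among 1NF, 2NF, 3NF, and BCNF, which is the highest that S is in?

2NF

Candidate keys: {A, B}, {B, E}. Prime attributes: {A, B, E}.
For B, G → C, D we have {B, G}⁺ = {B, C, D, G}; {B, G} is not a superkey, so BCNF fails.
B, G → C, D determines the non-prime attributes {C, D} from a non-superkey — 3NF is violated.
No proper subset of a key has a non-prime attribute in its closure, so there is no partial dependency; 2NF holds.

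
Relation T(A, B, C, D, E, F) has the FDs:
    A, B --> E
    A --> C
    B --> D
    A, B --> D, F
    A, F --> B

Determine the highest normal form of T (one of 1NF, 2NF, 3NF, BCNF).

1NF

Candidate keys: {A, B}, {A, F}. Prime attributes: {A, B, F}.
For A --> C we have {A}⁺ = {A, C}; {A} is not a superkey, so BCNF fails.
A --> C determines the non-prime attribute {C} from a non-superkey — 3NF is violated.
Since {A} ⊂ {A, B} and {A}⁺ ⊇ {C} with {C} non-prime, there is a partial dependency; 2NF fails.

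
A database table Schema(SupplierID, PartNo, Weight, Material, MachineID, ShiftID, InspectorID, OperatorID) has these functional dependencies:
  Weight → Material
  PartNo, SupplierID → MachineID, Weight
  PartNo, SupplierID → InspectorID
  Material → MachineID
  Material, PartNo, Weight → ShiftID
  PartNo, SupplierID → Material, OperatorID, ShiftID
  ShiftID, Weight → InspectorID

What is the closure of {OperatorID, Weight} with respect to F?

{MachineID, Material, OperatorID, Weight}

Start with {OperatorID, Weight}.
Weight → Material applies; add {Material} → now {Material, OperatorID, Weight}.
Material → MachineID applies; add {MachineID} → now {MachineID, Material, OperatorID, Weight}.
No further FD applies.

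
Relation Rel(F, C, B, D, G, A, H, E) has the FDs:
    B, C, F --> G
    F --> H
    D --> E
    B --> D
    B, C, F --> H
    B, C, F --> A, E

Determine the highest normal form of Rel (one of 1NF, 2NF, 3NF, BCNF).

1NF

Candidate key: {B, C, F}. Prime attributes: {B, C, F}.
F --> H breaks BCNF: {F}⁺ = {F, H}, so {F} is not a superkey.
F --> H determines the non-prime attribute {H} from a non-superkey — 3NF is violated.
The proper key subset {B} of {B, C, F} determines non-prime {D, E}, so the relation is not even in 2NF.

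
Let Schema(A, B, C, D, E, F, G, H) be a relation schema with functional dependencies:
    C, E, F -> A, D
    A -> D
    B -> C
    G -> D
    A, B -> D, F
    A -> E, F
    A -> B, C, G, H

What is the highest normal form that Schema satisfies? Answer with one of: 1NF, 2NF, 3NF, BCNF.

2NF

Candidate keys: {A}, {B, E, F}, {C, E, F}. Prime attributes: {A, B, C, E, F}.
B -> C: {B}⁺ = {B, C}, which is not all of the attributes, so the left side is not a superkey — BCNF is violated.
G -> D determines the non-prime attribute {D} from a non-superkey — 3NF is violated.
No proper subset of a key has a non-prime attribute in its closure, so there is no partial dependency; 2NF holds.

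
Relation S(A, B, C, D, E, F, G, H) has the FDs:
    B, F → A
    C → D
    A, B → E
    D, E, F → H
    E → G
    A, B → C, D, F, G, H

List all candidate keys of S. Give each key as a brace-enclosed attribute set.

{A, B}, {B, F}

Attributes never on any right-hand side: {B} — every candidate key must contain it.
{A, B}⁺ = {A, B, C, D, E, F, G, H}, which is every attribute, so {A, B} is a candidate key.
{B, F}⁺ = {A, B, C, D, E, F, G, H}, which is every attribute, so {B, F} is a candidate key.
These are minimal and exhaustive — every other superkey contains one of them.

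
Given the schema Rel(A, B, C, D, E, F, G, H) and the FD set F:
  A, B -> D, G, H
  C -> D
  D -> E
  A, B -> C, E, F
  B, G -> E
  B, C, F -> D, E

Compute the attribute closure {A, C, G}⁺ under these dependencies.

{A, C, D, E, G}

Start with {A, C, G}.
C -> D applies; add {D} → now {A, C, D, G}.
D -> E applies; add {E} → now {A, C, D, E, G}.
No further FD applies.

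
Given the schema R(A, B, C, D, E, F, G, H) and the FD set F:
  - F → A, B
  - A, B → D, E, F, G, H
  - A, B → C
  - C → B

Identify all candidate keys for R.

{F}⁺ = {A, B, C, D, E, F, G, H}, which is every attribute, so {F} is a candidate key.
{A, B}⁺ = {A, B, C, D, E, F, G, H}, which is every attribute, so {A, B} is a candidate key.
{A, C}⁺ = {A, B, C, D, E, F, G, H}, which is every attribute, so {A, C} is a candidate key.
These are minimal and exhaustive — every other superkey contains one of them.

{A, B}, {A, C}, {F}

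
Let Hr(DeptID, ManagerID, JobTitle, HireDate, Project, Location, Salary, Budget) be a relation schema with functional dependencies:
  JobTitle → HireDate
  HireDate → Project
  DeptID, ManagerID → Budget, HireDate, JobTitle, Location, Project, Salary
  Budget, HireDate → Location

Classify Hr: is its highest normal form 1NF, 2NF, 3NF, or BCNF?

Candidate key: {DeptID, ManagerID}. Prime attributes: {DeptID, ManagerID}.
For JobTitle → HireDate we have {JobTitle}⁺ = {HireDate, JobTitle, Project}; {JobTitle} is not a superkey, so BCNF fails.
JobTitle → HireDate determines the non-prime attribute {HireDate} from a non-superkey — 3NF is violated.
No non-prime attribute depends on a proper subset of any candidate key, so 2NF holds.

2NF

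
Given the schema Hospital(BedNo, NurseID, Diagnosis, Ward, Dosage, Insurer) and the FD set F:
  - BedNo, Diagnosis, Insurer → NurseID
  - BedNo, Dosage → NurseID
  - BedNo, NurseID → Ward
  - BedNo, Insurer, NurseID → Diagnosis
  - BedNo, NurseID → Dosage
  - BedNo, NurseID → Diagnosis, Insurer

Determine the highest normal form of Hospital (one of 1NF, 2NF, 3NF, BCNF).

BCNF

Candidate keys: {BedNo, Diagnosis, Insurer}, {BedNo, Dosage}, {BedNo, NurseID}. Prime attributes: {BedNo, Diagnosis, Dosage, Insurer, NurseID}.
The left-hand side of every FD is a superkey, so BCNF is satisfied.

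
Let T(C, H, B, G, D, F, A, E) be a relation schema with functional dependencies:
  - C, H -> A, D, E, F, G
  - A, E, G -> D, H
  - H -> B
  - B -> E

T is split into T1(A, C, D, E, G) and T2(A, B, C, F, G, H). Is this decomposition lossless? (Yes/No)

The shared attributes are {A, C, G} and {A, C, G}⁺ = {A, C, G}.
The closure covers neither T1 nor T2 entirely; the join is not lossless.

No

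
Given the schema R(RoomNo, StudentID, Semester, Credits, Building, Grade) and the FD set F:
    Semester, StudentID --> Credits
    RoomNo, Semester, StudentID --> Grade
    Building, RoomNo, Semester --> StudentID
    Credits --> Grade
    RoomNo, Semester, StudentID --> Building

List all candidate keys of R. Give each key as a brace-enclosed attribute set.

{Building, RoomNo, Semester}, {RoomNo, Semester, StudentID}

No FD produces {RoomNo, Semester}, so they must be in every candidate key.
{Building, RoomNo, Semester}⁺ = {Building, Credits, Grade, RoomNo, Semester, StudentID} — all of the relation — so {Building, RoomNo, Semester} is a candidate key.
{RoomNo, Semester, StudentID}⁺ = {Building, Credits, Grade, RoomNo, Semester, StudentID} — all of the relation — so {RoomNo, Semester, StudentID} is a candidate key.
Any other superkey properly contains one of these, so there are no further candidate keys.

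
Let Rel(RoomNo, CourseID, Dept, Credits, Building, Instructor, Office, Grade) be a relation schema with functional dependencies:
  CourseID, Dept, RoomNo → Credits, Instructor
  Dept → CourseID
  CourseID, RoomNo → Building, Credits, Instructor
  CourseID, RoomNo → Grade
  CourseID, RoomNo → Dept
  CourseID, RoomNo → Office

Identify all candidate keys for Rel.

{RoomNo} never appears on the right of any FD, so every key must include it.
Closure of {CourseID, RoomNo} is {Building, CourseID, Credits, Dept, Grade, Instructor, Office, RoomNo}, the whole schema; {CourseID, RoomNo} is a candidate key.
Closure of {Dept, RoomNo} is {Building, CourseID, Credits, Dept, Grade, Instructor, Office, RoomNo}, the whole schema; {Dept, RoomNo} is a candidate key.
No proper subset of any of these is a key, and no other minimal superkey exists.

{CourseID, RoomNo}, {Dept, RoomNo}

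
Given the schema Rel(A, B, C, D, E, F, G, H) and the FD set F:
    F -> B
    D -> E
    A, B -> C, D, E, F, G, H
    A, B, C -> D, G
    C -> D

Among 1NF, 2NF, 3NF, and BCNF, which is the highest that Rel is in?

Candidate keys: {A, B}, {A, F}. Prime attributes: {A, B, F}.
For F -> B we have {F}⁺ = {B, F}; {F} is not a superkey, so BCNF fails.
D -> E has non-prime {E} on the right and a non-superkey on the left, so 3NF fails.
No proper subset of a key has a non-prime attribute in its closure, so there is no partial dependency; 2NF holds.

2NF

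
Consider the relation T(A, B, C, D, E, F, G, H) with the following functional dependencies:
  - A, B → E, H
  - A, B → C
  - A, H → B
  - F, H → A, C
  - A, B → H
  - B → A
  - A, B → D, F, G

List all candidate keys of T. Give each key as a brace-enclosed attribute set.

{B} is a candidate key since {B}⁺ = {A, B, C, D, E, F, G, H} covers every attribute.
{A, H} is a candidate key since {A, H}⁺ = {A, B, C, D, E, F, G, H} covers every attribute.
{F, H} is a candidate key since {F, H}⁺ = {A, B, C, D, E, F, G, H} covers every attribute.
These are minimal and exhaustive — every other superkey contains one of them.

{A, H}, {B}, {F, H}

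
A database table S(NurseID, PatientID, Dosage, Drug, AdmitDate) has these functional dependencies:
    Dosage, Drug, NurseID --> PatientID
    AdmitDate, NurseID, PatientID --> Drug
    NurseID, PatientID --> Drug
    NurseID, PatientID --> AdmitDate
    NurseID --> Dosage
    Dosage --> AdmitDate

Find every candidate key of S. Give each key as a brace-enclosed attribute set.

{NurseID} never appears on the right of any FD, so every key must include it.
{Drug, NurseID}⁺ = {AdmitDate, Dosage, Drug, NurseID, PatientID} — all of the relation — so {Drug, NurseID} is a candidate key.
{NurseID, PatientID}⁺ = {AdmitDate, Dosage, Drug, NurseID, PatientID} — all of the relation — so {NurseID, PatientID} is a candidate key.
No proper subset of any of these is a key, and no other minimal superkey exists.

{Drug, NurseID}, {NurseID, PatientID}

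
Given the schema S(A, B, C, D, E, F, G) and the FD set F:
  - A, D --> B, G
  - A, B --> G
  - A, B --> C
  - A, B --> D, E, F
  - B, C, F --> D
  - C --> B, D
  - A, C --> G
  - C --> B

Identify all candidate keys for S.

{A, B}, {A, C}, {A, D}

Attributes never on any right-hand side: {A} — every candidate key must contain it.
{A, B}⁺ = {A, B, C, D, E, F, G}, which is every attribute, so {A, B} is a candidate key.
{A, C}⁺ = {A, B, C, D, E, F, G}, which is every attribute, so {A, C} is a candidate key.
{A, D}⁺ = {A, B, C, D, E, F, G}, which is every attribute, so {A, D} is a candidate key.
No proper subset of any of these is a key, and no other minimal superkey exists.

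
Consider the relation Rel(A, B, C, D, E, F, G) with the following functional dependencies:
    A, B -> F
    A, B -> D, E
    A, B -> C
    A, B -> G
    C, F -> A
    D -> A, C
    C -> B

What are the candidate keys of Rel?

{D}⁺ = {A, B, C, D, E, F, G} — all of the relation — so {D} is a candidate key.
{A, B}⁺ = {A, B, C, D, E, F, G} — all of the relation — so {A, B} is a candidate key.
{A, C}⁺ = {A, B, C, D, E, F, G} — all of the relation — so {A, C} is a candidate key.
{C, F}⁺ = {A, B, C, D, E, F, G} — all of the relation — so {C, F} is a candidate key.
No proper subset of any of these is a key, and no other minimal superkey exists.

{A, B}, {A, C}, {C, F}, {D}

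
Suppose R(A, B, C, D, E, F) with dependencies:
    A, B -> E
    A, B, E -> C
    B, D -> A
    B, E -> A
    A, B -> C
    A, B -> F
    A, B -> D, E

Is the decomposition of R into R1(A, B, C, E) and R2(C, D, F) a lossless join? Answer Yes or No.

No

The shared attributes are {C} and {C}⁺ = {C}.
The closure covers neither R1 nor R2 entirely; the join is not lossless.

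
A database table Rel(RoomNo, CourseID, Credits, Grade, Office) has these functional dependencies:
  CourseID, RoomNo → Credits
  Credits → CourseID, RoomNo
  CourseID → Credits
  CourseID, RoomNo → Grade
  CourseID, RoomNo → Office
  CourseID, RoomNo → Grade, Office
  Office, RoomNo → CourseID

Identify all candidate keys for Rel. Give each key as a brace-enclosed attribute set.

{CourseID}, {Credits}, {Office, RoomNo}

{CourseID} is a candidate key since {CourseID}⁺ = {CourseID, Credits, Grade, Office, RoomNo} covers every attribute.
{Credits} is a candidate key since {Credits}⁺ = {CourseID, Credits, Grade, Office, RoomNo} covers every attribute.
{Office, RoomNo} is a candidate key since {Office, RoomNo}⁺ = {CourseID, Credits, Grade, Office, RoomNo} covers every attribute.
These are minimal and exhaustive — every other superkey contains one of them.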